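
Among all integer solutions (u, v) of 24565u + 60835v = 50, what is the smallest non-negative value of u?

5478

Reduce mod 60835: 24565u ≡ 50 (mod 60835). With g = gcd(24565, 60835) = 5 dividing 50, divide through: 4913u ≡ 10 (mod 12167).
Since gcd(4913, 12167) = 1, u ≡ 10·(4913)⁻¹ ≡ 5478 (mod 12167). Smallest non-negative: 5478.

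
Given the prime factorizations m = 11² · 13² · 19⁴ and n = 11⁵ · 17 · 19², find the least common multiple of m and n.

max exponent per prime: 11⁵ · 13² · 17 · 19⁴ = 60299464536883

60299464536883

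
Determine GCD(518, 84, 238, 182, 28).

gcd(518, 84): 518 = 6·84 + 14; 84 = 6·14 + 0 → 14
gcd(14, 238): 238 = 17·14 + 0 → 14
gcd(14, 182): 182 = 13·14 + 0 → 14
gcd(14, 28): 28 = 2·14 + 0 → 14

14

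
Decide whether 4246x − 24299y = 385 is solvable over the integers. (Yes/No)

Yes

gcd(4246, 24299): 24299 = 5·4246 + 3069; 4246 = 1·3069 + 1177; 3069 = 2·1177 + 715; 1177 = 1·715 + 462; 715 = 1·462 + 253; 462 = 1·253 + 209; 253 = 1·209 + 44; 209 = 4·44 + 33; 44 = 1·33 + 11; 33 = 3·11 + 0 → 11
11 divides 385, so a solution exists.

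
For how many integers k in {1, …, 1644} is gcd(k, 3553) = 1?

1333

3553 = 11·17·19. Inclusion–exclusion on these primes:
1644 − ⌊1644/11⌋ − ⌊1644/17⌋ − ⌊1644/19⌋ + ⌊1644/187⌋ + ⌊1644/209⌋ + ⌊1644/323⌋ − ⌊1644/3553⌋ = 1333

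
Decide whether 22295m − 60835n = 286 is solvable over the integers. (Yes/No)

No

By Bézout, 22295m − 60835n = 286 has integer solutions iff gcd(22295, 60835) | 286.
Euclid: 60835 = 2·22295 + 16245; 22295 = 1·16245 + 6050; 16245 = 2·6050 + 4145; 6050 = 1·4145 + 1905; 4145 = 2·1905 + 335; 1905 = 5·335 + 230; 335 = 1·230 + 105; 230 = 2·105 + 20; 105 = 5·20 + 5; 20 = 4·5 + 0. gcd = 5; 286 mod 5 = 1. No.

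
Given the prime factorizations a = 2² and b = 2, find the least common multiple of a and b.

4

max exponent per prime: 2² = 4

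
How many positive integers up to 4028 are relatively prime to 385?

385 = 5·7·11. Inclusion–exclusion on these primes:
4028 − ⌊4028/5⌋ − ⌊4028/7⌋ − ⌊4028/11⌋ + ⌊4028/35⌋ + ⌊4028/55⌋ + ⌊4028/77⌋ − ⌊4028/385⌋ = 2512

2512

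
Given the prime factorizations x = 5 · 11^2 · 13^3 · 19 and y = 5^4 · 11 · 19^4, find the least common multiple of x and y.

21652589798125

max exponent per prime: 5^4 · 11^2 · 13^3 · 19^4 = 21652589798125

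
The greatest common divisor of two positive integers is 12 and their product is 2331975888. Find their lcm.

gcd·lcm = product, so lcm = 2331975888/12 = 194331324.

194331324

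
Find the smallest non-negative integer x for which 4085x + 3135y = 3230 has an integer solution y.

gcd(4085, 3135) = 95 (Euclid: 4085 = 1·3135 + 950; 3135 = 3·950 + 285; 950 = 3·285 + 95; 285 = 3·95 + 0), and 95 | 3230.
Extended Euclid: 4085·(10) + 3135·(-13) = 95. Scale by 34: x₀ = 340.
General solution x = x₀ + 33t; reducing mod 33 gives x = 10 (and y = -12).

10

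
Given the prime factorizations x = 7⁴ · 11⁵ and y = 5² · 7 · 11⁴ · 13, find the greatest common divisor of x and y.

102487

min exponent per shared prime: 7 · 11⁴ = 102487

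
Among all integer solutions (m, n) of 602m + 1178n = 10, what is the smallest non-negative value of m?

Reduce mod 1178: 602m ≡ 10 (mod 1178). With g = gcd(602, 1178) = 2 dividing 10, divide through: 301m ≡ 5 (mod 589).
Since gcd(301, 589) = 1, m ≡ 5·(301)⁻¹ ≡ 182 (mod 589). Smallest non-negative: 182.

182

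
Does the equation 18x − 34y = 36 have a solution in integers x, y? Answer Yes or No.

By Bézout, 18x − 34y = 36 has integer solutions iff gcd(18, 34) | 36.
Euclid: 34 = 1·18 + 16; 18 = 1·16 + 2; 16 = 8·2 + 0. gcd = 2; 36 mod 2 = 0. Yes.

Yes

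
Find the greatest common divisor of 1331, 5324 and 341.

11

gcd(1331, 5324): 5324 = 4·1331 + 0 → 1331
gcd(1331, 341): 1331 = 3·341 + 308; 341 = 1·308 + 33; 308 = 9·33 + 11; 33 = 3·11 + 0 → 11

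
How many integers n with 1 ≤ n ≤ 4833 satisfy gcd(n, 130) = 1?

1785

130 = 2·5·13. Inclusion–exclusion on these primes:
4833 − ⌊4833/2⌋ − ⌊4833/5⌋ − ⌊4833/13⌋ + ⌊4833/10⌋ + ⌊4833/26⌋ + ⌊4833/65⌋ − ⌊4833/130⌋ = 1785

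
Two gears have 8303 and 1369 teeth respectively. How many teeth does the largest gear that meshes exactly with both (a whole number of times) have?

1

Euclid: 8303 = 6·1369 + 89; 1369 = 15·89 + 34; 89 = 2·34 + 21; 34 = 1·21 + 13; 21 = 1·13 + 8; 13 = 1·8 + 5; 8 = 1·5 + 3; 5 = 1·3 + 2; 3 = 1·2 + 1; 2 = 2·1 + 0. Last nonzero remainder: 1.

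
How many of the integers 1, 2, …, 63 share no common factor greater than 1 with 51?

51 = 3·17. Inclusion–exclusion on these primes:
63 − ⌊63/3⌋ − ⌊63/17⌋ + ⌊63/51⌋ = 40

40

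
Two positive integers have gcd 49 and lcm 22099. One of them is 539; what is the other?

2009

u·v = gcd·lcm = 49·22099 = 1082851, so v = 1082851/539 = 2009.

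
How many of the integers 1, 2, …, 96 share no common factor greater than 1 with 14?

41

Prime factors of 14: 2, 7. Count integers ≤ 96 divisible by none of them.
By inclusion–exclusion: 96 − ⌊96/2⌋ − ⌊96/7⌋ + ⌊96/14⌋ = 41.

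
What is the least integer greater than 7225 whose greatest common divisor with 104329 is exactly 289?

7514

104329 = 289·361. Any x with gcd(x, 104329) = 289 is a multiple of 289, say 289s, with s coprime to 361.
Need s > 7225/289, so s ≥ 26. First s ≥ 26 with gcd(s, 361) = 1 is s = 26. Thus x = 289·26 = 7514.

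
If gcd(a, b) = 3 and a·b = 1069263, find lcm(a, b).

gcd·lcm = product, so lcm = 1069263/3 = 356421.

356421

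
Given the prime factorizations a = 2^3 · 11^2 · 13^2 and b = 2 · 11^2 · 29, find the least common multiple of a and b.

max exponent per prime: 2^3 · 11^2 · 13^2 · 29 = 4744168

4744168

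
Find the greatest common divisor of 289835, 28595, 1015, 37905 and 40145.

289835 = 5 · 7³ · 13²; 28595 = 5 · 7 · 19 · 43; 1015 = 5 · 7 · 29; 37905 = 3 · 5 · 7 · 19²; 40145 = 5 · 7 · 31 · 37
gcd takes min exponent of each prime: 5 · 7 = 35

35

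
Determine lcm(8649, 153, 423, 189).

lcm(8649, 153) = 8649·153/gcd = 1323297/9 = 147033
lcm(147033, 423) = 147033·423/gcd = 62194959/9 = 6910551
lcm(6910551, 189) = 6910551·189/gcd = 1306094139/9 = 145121571

145121571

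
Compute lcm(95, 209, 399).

lcm(95, 209) = 95·209/gcd = 19855/19 = 1045
lcm(1045, 399) = 1045·399/gcd = 416955/19 = 21945

21945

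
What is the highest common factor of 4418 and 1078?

4418 = 2 · 47²
1078 = 2 · 7² · 11
Common: 2 = 2

2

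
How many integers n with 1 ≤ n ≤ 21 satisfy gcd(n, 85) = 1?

85 = 5·17. Inclusion–exclusion on these primes:
21 − ⌊21/5⌋ − ⌊21/17⌋ + ⌊21/85⌋ = 16

16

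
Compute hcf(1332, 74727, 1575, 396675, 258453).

gcd(1332, 74727): 74727 = 56·1332 + 135; 1332 = 9·135 + 117; 135 = 1·117 + 18; 117 = 6·18 + 9; 18 = 2·9 + 0 → 9
gcd(9, 1575): 1575 = 175·9 + 0 → 9
gcd(9, 396675): 396675 = 44075·9 + 0 → 9
gcd(9, 258453): 258453 = 28717·9 + 0 → 9

9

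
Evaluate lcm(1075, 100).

1075 = 5² · 43; 100 = 2² · 5²
max exponents: 2² · 5² · 43 = 4300

4300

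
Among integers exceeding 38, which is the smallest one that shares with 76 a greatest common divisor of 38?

114

gcd(m, 76) = 38 forces 38 | m; write m = 38s. Then gcd(38s, 38·2) = 38·gcd(s, 2), so need gcd(s, 2) = 1.
38s > 38 gives s ≥ 2. The least s ≥ 2 coprime to 2 is 3, so m = 38·3 = 114.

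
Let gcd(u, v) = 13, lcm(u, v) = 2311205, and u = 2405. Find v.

12493

u·v = gcd·lcm = 13·2311205 = 30045665, so v = 30045665/2405 = 12493.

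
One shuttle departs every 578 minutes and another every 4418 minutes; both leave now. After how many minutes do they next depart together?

1276802

gcd first: 4418 = 7·578 + 372; 578 = 1·372 + 206; 372 = 1·206 + 166; 206 = 1·166 + 40; 166 = 4·40 + 6; 40 = 6·6 + 4; 6 = 1·4 + 2; 4 = 2·2 + 0 → gcd = 2
lcm = 578·4418/gcd = 2553604/2 = 1276802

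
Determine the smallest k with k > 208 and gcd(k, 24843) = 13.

Multiples of 13 above 208: 13·17, 13·18, … . Need the cofactor coprime to 24843/13 = 1911.
Checking s = 17, 18, … the first with gcd(s, 1911) = 1 is s = 17, giving 221.

221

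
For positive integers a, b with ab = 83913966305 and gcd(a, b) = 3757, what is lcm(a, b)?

22335365

For any two positive integers, gcd × lcm equals their product. Hence lcm = 83913966305 / 3757 = 22335365.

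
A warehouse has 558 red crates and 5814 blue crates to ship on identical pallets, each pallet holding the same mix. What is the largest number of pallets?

18

Euclid: 5814 = 10·558 + 234; 558 = 2·234 + 90; 234 = 2·90 + 54; 90 = 1·54 + 36; 54 = 1·36 + 18; 36 = 2·18 + 0. Last nonzero remainder: 18.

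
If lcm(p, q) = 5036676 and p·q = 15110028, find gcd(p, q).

gcd·lcm = product, so gcd = 15110028/5036676 = 3.

3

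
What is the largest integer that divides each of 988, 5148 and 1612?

gcd(988, 5148): 5148 = 5·988 + 208; 988 = 4·208 + 156; 208 = 1·156 + 52; 156 = 3·52 + 0 → 52
gcd(52, 1612): 1612 = 31·52 + 0 → 52

52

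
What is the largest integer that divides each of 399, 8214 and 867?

399 = 3 · 7 · 19; 8214 = 2 · 3 · 37²; 867 = 3 · 17²
gcd takes min exponent of each prime: 3 = 3

3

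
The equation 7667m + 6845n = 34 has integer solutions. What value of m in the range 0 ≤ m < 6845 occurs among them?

1882

Euclid: 7667 = 1·6845 + 822; 6845 = 8·822 + 269; 822 = 3·269 + 15; 269 = 17·15 + 14; 15 = 1·14 + 1; 14 = 14·1 + 0 → gcd = 1; 34 = 1·34.
Back-substitution yields 7667·(458) + 6845·(-513) = 1, so one solution is m = 458·34 = 15572, n = -513·34 = -17442.
Solutions in m differ by 6845/1 = 6845; the one in [0, 6845) is 15572 mod 6845 = 1882.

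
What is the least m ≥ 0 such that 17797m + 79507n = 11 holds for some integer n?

56732

Euclid: 79507 = 4·17797 + 8319; 17797 = 2·8319 + 1159; 8319 = 7·1159 + 206; 1159 = 5·206 + 129; 206 = 1·129 + 77; 129 = 1·77 + 52; 77 = 1·52 + 25; 52 = 2·25 + 2; 25 = 12·2 + 1; 2 = 2·1 + 0 → gcd = 1; 11 = 1·11.
Back-substitution yields 17797·(-38210) + 79507·(8553) = 1, so one solution is m = -38210·11 = -420310, n = 8553·11 = 94083.
Solutions in m differ by 79507/1 = 79507; the one in [0, 79507) is -420310 mod 79507 = 56732.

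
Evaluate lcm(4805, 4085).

3925685

gcd first: 4805 = 1·4085 + 720; 4085 = 5·720 + 485; 720 = 1·485 + 235; 485 = 2·235 + 15; 235 = 15·15 + 10; 15 = 1·10 + 5; 10 = 2·5 + 0 → gcd = 5
lcm = 4805·4085/gcd = 19628425/5 = 3925685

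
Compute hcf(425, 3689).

17

Euclid: 3689 = 8·425 + 289; 425 = 1·289 + 136; 289 = 2·136 + 17; 136 = 8·17 + 0. Last nonzero remainder: 17.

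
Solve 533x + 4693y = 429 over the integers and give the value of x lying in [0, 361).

353

Reduce mod 4693: 533x ≡ 429 (mod 4693). With g = gcd(533, 4693) = 13 dividing 429, divide through: 41x ≡ 33 (mod 361).
Since gcd(41, 361) = 1, x ≡ 33·(41)⁻¹ ≡ 353 (mod 361). Smallest non-negative: 353.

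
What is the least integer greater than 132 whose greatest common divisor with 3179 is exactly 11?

143

gcd(t, 3179) = 11 forces 11 | t; write t = 11s. Then gcd(11s, 11·289) = 11·gcd(s, 289), so need gcd(s, 289) = 1.
11s > 132 gives s ≥ 13. The least s ≥ 13 coprime to 289 is 13, so t = 11·13 = 143.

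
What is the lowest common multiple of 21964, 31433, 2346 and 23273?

3836196855996

21964 = 2² · 17² · 19; 31433 = 17 · 43²; 2346 = 2 · 3 · 17 · 23; 23273 = 17 · 37²
lcm takes max exponent of each prime: 2² · 3 · 17² · 19 · 23 · 37² · 43² = 3836196855996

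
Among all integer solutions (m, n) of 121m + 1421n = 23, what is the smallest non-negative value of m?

Euclid: 1421 = 11·121 + 90; 121 = 1·90 + 31; 90 = 2·31 + 28; 31 = 1·28 + 3; 28 = 9·3 + 1; 3 = 3·1 + 0 → gcd = 1; 23 = 1·23.
Back-substitution yields 121·(-458) + 1421·(39) = 1, so one solution is m = -458·23 = -10534, n = 39·23 = 897.
Solutions in m differ by 1421/1 = 1421; the one in [0, 1421) is -10534 mod 1421 = 834.

834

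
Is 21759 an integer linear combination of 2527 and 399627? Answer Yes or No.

By Bézout, 2527x − 399627y = 21759 has integer solutions iff gcd(2527, 399627) | 21759.
Euclid: 399627 = 158·2527 + 361; 2527 = 7·361 + 0. gcd = 361; 21759 mod 361 = 99. No.

No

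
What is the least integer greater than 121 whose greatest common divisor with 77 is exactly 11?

132

gcd(k, 77) = 11 forces 11 | k; write k = 11s. Then gcd(11s, 11·7) = 11·gcd(s, 7), so need gcd(s, 7) = 1.
11s > 121 gives s ≥ 12. The least s ≥ 12 coprime to 7 is 12, so k = 11·12 = 132.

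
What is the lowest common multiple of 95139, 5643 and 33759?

59652153

lcm(95139, 5643) = 95139·5643/gcd = 536869377/99 = 5422923
lcm(5422923, 33759) = 5422923·33759/gcd = 183072457557/3069 = 59652153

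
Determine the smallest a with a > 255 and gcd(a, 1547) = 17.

Multiples of 17 above 255: 17·16, 17·17, … . Need the cofactor coprime to 1547/17 = 91.
Checking s = 16, 17, … the first with gcd(s, 91) = 1 is s = 16, giving 272.

272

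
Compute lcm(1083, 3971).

gcd first: 3971 = 3·1083 + 722; 1083 = 1·722 + 361; 722 = 2·361 + 0 → gcd = 361
lcm = 1083·3971/gcd = 4300593/361 = 11913

11913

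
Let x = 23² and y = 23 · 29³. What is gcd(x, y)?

23

min exponent per shared prime: 23 = 23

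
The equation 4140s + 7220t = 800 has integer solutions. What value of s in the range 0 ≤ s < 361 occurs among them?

gcd(4140, 7220) = 20 (Euclid: 7220 = 1·4140 + 3080; 4140 = 1·3080 + 1060; 3080 = 2·1060 + 960; 1060 = 1·960 + 100; 960 = 9·100 + 60; 100 = 1·60 + 40; 60 = 1·40 + 20; 40 = 2·20 + 0), and 20 | 800.
Extended Euclid: 4140·(-143) + 7220·(82) = 20. Scale by 40: s₀ = -5720.
General solution s = s₀ + 361k; reducing mod 361 gives s = 56 (and t = -32).

56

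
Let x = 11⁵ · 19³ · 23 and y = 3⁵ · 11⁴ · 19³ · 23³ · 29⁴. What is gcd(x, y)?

2309720237

min exponent per shared prime: 11⁴ · 19³ · 23 = 2309720237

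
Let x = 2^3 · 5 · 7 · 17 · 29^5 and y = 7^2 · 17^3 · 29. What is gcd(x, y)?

min exponent per shared prime: 7 · 17 · 29 = 3451

3451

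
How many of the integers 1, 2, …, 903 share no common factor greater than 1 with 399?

Prime factors of 399: 3, 7, 19. Count integers ≤ 903 divisible by none of them.
By inclusion–exclusion: 903 − ⌊903/3⌋ − ⌊903/7⌋ − ⌊903/19⌋ + ⌊903/21⌋ + ⌊903/57⌋ + ⌊903/133⌋ − ⌊903/399⌋ = 488.

488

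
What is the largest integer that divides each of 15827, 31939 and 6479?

19

15827 = 7² · 17 · 19; 31939 = 19 · 41²; 6479 = 11 · 19 · 31
gcd takes min exponent of each prime: 19 = 19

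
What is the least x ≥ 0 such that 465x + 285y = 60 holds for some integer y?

Euclid: 465 = 1·285 + 180; 285 = 1·180 + 105; 180 = 1·105 + 75; 105 = 1·75 + 30; 75 = 2·30 + 15; 30 = 2·15 + 0 → gcd = 15; 60 = 15·4.
Back-substitution yields 465·(8) + 285·(-13) = 15, so one solution is x = 8·4 = 32, y = -13·4 = -52.
Solutions in x differ by 285/15 = 19; the one in [0, 19) is 32 mod 19 = 13.

13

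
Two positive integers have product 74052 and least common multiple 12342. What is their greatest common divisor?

6

From gcd × lcm = ab: gcd = 74052 / 12342 = 6.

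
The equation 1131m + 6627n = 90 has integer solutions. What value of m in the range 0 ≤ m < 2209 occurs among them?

2004

Reduce mod 6627: 1131m ≡ 90 (mod 6627). With g = gcd(1131, 6627) = 3 dividing 90, divide through: 377m ≡ 30 (mod 2209).
Since gcd(377, 2209) = 1, m ≡ 30·(377)⁻¹ ≡ 2004 (mod 2209). Smallest non-negative: 2004.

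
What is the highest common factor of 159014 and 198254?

2

159014 = 2 · 43³
198254 = 2 · 7³ · 17²
Common: 2 = 2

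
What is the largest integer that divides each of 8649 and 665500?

8649 = 3² · 31²
665500 = 2² · 5³ · 11³
Common: 1 = 1

1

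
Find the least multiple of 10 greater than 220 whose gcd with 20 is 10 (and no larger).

230

gcd(m, 20) = 10 forces 10 | m; write m = 10s. Then gcd(10s, 10·2) = 10·gcd(s, 2), so need gcd(s, 2) = 1.
10s > 220 gives s ≥ 23. The least s ≥ 23 coprime to 2 is 23, so m = 10·23 = 230.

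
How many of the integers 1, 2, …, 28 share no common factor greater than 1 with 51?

Prime factors of 51: 3, 17. Count integers ≤ 28 divisible by none of them.
By inclusion–exclusion: 28 − ⌊28/3⌋ − ⌊28/17⌋ + ⌊28/51⌋ = 18.

18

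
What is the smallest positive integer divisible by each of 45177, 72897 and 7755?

45177 = 3 · 11 · 37²; 72897 = 3 · 11 · 47²; 7755 = 3 · 5 · 11 · 47
lcm takes max exponent of each prime: 3 · 5 · 11 · 37² · 47² = 498979965

498979965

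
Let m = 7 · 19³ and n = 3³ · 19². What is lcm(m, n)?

max exponent per prime: 3³ · 7 · 19³ = 1296351

1296351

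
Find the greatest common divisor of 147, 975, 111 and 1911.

gcd(147, 975): 975 = 6·147 + 93; 147 = 1·93 + 54; 93 = 1·54 + 39; 54 = 1·39 + 15; 39 = 2·15 + 9; 15 = 1·9 + 6; 9 = 1·6 + 3; 6 = 2·3 + 0 → 3
gcd(3, 111): 111 = 37·3 + 0 → 3
gcd(3, 1911): 1911 = 637·3 + 0 → 3

3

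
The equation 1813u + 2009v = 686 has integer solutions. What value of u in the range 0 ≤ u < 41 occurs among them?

Reduce mod 2009: 1813u ≡ 686 (mod 2009). With g = gcd(1813, 2009) = 49 dividing 686, divide through: 37u ≡ 14 (mod 41).
Since gcd(37, 41) = 1, u ≡ 14·(37)⁻¹ ≡ 17 (mod 41). Smallest non-negative: 17.

17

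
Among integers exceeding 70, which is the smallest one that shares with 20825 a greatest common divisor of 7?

20825 = 7·2975. Any a with gcd(a, 20825) = 7 is a multiple of 7, say 7s, with s coprime to 2975.
Need s > 70/7, so s ≥ 11. First s ≥ 11 with gcd(s, 2975) = 1 is s = 11. Thus a = 7·11 = 77.

77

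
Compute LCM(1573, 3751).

48763

gcd first: 3751 = 2·1573 + 605; 1573 = 2·605 + 363; 605 = 1·363 + 242; 363 = 1·242 + 121; 242 = 2·121 + 0 → gcd = 121
lcm = 1573·3751/gcd = 5900323/121 = 48763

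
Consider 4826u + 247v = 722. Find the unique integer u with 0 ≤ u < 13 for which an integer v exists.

Euclid: 4826 = 19·247 + 133; 247 = 1·133 + 114; 133 = 1·114 + 19; 114 = 6·19 + 0 → gcd = 19; 722 = 19·38.
Back-substitution yields 4826·(2) + 247·(-39) = 19, so one solution is u = 2·38 = 76, v = -39·38 = -1482.
Solutions in u differ by 247/19 = 13; the one in [0, 13) is 76 mod 13 = 11.

11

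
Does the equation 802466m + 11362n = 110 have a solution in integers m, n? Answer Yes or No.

Yes

By Bézout, 802466m + 11362n = 110 has integer solutions iff gcd(802466, 11362) | 110.
Euclid: 802466 = 70·11362 + 7126; 11362 = 1·7126 + 4236; 7126 = 1·4236 + 2890; 4236 = 1·2890 + 1346; 2890 = 2·1346 + 198; 1346 = 6·198 + 158; 198 = 1·158 + 40; 158 = 3·40 + 38; 40 = 1·38 + 2; 38 = 19·2 + 0. gcd = 2; 110 mod 2 = 0. Yes.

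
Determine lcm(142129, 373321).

313962961

142129 = 13² · 29²; 373321 = 13² · 47²
max exponents: 13² · 29² · 47² = 313962961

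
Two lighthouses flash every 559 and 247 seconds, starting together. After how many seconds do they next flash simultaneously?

559 = 13 · 43; 247 = 13 · 19
max exponents: 13 · 19 · 43 = 10621

10621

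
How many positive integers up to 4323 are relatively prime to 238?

238 = 2·7·17. Inclusion–exclusion on these primes:
4323 − ⌊4323/2⌋ − ⌊4323/7⌋ − ⌊4323/17⌋ + ⌊4323/14⌋ + ⌊4323/34⌋ + ⌊4323/119⌋ − ⌊4323/238⌋ = 1744

1744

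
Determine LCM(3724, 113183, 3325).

lcm(3724, 113183) = 3724·113183/gcd = 421493492/133 = 3169124
lcm(3169124, 3325) = 3169124·3325/gcd = 10537337300/133 = 79228100

79228100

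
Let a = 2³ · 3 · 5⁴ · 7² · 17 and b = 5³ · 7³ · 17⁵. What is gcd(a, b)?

104125

min exponent per shared prime: 5³ · 7² · 17 = 104125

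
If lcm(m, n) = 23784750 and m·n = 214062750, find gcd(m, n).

From gcd × lcm = mn: gcd = 214062750 / 23784750 = 9.

9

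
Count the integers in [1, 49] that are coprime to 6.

17

Prime factors of 6: 2, 3. Count integers ≤ 49 divisible by none of them.
By inclusion–exclusion: 49 − ⌊49/2⌋ − ⌊49/3⌋ + ⌊49/6⌋ = 17.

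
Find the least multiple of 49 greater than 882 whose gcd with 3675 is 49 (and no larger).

931

gcd(x, 3675) = 49 forces 49 | x; write x = 49s. Then gcd(49s, 49·75) = 49·gcd(s, 75), so need gcd(s, 75) = 1.
49s > 882 gives s ≥ 19. The least s ≥ 19 coprime to 75 is 19, so x = 49·19 = 931.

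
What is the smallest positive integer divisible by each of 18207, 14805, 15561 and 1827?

30647934135

lcm(18207, 14805) = 18207·14805/gcd = 269554635/63 = 4278645
lcm(4278645, 15561) = 4278645·15561/gcd = 66579994845/63 = 1056825315
lcm(1056825315, 1827) = 1056825315·1827/gcd = 1930819850505/63 = 30647934135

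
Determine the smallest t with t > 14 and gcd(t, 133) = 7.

21

gcd(t, 133) = 7 forces 7 | t; write t = 7s. Then gcd(7s, 7·19) = 7·gcd(s, 19), so need gcd(s, 19) = 1.
7s > 14 gives s ≥ 3. The least s ≥ 3 coprime to 19 is 3, so t = 7·3 = 21.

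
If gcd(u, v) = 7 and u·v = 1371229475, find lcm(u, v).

gcd·lcm = product, so lcm = 1371229475/7 = 195889925.

195889925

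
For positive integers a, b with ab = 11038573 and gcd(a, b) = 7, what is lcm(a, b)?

1576939

Since gcd(a,b)·lcm(a,b) = ab, lcm = 11038573/7 = 1576939.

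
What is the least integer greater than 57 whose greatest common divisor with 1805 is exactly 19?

76

1805 = 19·95. Any t with gcd(t, 1805) = 19 is a multiple of 19, say 19s, with s coprime to 95.
Need s > 57/19, so s ≥ 4. First s ≥ 4 with gcd(s, 95) = 1 is s = 4. Thus t = 19·4 = 76.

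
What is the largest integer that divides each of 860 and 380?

20

Euclid: 860 = 2·380 + 100; 380 = 3·100 + 80; 100 = 1·80 + 20; 80 = 4·20 + 0. Last nonzero remainder: 20.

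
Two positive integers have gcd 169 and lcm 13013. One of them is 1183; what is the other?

p·q = gcd·lcm = 169·13013 = 2199197, so q = 2199197/1183 = 1859.

1859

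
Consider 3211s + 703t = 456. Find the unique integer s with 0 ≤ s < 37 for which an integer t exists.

Reduce mod 703: 3211s ≡ 456 (mod 703). With g = gcd(3211, 703) = 19 dividing 456, divide through: 169s ≡ 24 (mod 37).
Since gcd(169, 37) = 1, s ≡ 24·(169)⁻¹ ≡ 17 (mod 37). Smallest non-negative: 17.

17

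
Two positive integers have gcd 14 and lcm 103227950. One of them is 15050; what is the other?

96026

a·b = gcd·lcm = 14·103227950 = 1445191300, so b = 1445191300/15050 = 96026.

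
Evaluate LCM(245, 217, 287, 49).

311395

245 = 5 · 7²; 217 = 7 · 31; 287 = 7 · 41; 49 = 7²
lcm takes max exponent of each prime: 5 · 7² · 31 · 41 = 311395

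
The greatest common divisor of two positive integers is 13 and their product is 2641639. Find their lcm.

203203

For any two positive integers, gcd × lcm equals their product. Hence lcm = 2641639 / 13 = 203203.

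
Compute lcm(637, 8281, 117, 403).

lcm(637, 8281) = 637·8281/gcd = 5274997/637 = 8281
lcm(8281, 117) = 8281·117/gcd = 968877/13 = 74529
lcm(74529, 403) = 74529·403/gcd = 30035187/13 = 2310399

2310399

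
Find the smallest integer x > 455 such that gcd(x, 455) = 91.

455 = 91·5. Any x with gcd(x, 455) = 91 is a multiple of 91, say 91s, with s coprime to 5.
Need s > 455/91, so s ≥ 6. First s ≥ 6 with gcd(s, 5) = 1 is s = 6. Thus x = 91·6 = 546.

546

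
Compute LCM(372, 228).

gcd first: 372 = 1·228 + 144; 228 = 1·144 + 84; 144 = 1·84 + 60; 84 = 1·60 + 24; 60 = 2·24 + 12; 24 = 2·12 + 0 → gcd = 12
lcm = 372·228/gcd = 84816/12 = 7068

7068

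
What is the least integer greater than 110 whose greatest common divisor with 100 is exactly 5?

115

100 = 5·20. Any a with gcd(a, 100) = 5 is a multiple of 5, say 5s, with s coprime to 20.
Need s > 110/5, so s ≥ 23. First s ≥ 23 with gcd(s, 20) = 1 is s = 23. Thus a = 5·23 = 115.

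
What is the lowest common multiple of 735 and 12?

2940

gcd first: 735 = 61·12 + 3; 12 = 4·3 + 0 → gcd = 3
lcm = 735·12/gcd = 8820/3 = 2940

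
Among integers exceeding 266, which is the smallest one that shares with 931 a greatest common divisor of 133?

399

gcd(t, 931) = 133 forces 133 | t; write t = 133s. Then gcd(133s, 133·7) = 133·gcd(s, 7), so need gcd(s, 7) = 1.
133s > 266 gives s ≥ 3. The least s ≥ 3 coprime to 7 is 3, so t = 133·3 = 399.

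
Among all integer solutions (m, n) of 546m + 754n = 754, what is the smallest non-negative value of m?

0

Euclid: 754 = 1·546 + 208; 546 = 2·208 + 130; 208 = 1·130 + 78; 130 = 1·78 + 52; 78 = 1·52 + 26; 52 = 2·26 + 0 → gcd = 26; 754 = 26·29.
Back-substitution yields 546·(-11) + 754·(8) = 26, so one solution is m = -11·29 = -319, n = 8·29 = 232.
Solutions in m differ by 754/26 = 29; the one in [0, 29) is -319 mod 29 = 0.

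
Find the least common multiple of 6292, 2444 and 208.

1182896

6292 = 2² · 11² · 13; 2444 = 2² · 13 · 47; 208 = 2⁴ · 13
lcm takes max exponent of each prime: 2⁴ · 11² · 13 · 47 = 1182896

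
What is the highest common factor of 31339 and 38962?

847

31339 = 7 · 11² · 37
38962 = 2 · 7 · 11² · 23
Common: 7 · 11² = 847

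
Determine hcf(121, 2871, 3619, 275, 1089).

gcd(121, 2871): 2871 = 23·121 + 88; 121 = 1·88 + 33; 88 = 2·33 + 22; 33 = 1·22 + 11; 22 = 2·11 + 0 → 11
gcd(11, 3619): 3619 = 329·11 + 0 → 11
gcd(11, 275): 275 = 25·11 + 0 → 11
gcd(11, 1089): 1089 = 99·11 + 0 → 11

11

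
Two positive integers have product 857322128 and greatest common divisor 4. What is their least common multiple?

214330532

gcd·lcm = product, so lcm = 857322128/4 = 214330532.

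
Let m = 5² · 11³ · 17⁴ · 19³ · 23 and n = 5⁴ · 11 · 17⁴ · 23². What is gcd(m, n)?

528270325

min exponent per shared prime: 5² · 11 · 17⁴ · 23 = 528270325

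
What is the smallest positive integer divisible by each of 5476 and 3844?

gcd first: 5476 = 1·3844 + 1632; 3844 = 2·1632 + 580; 1632 = 2·580 + 472; 580 = 1·472 + 108; 472 = 4·108 + 40; 108 = 2·40 + 28; 40 = 1·28 + 12; 28 = 2·12 + 4; 12 = 3·4 + 0 → gcd = 4
lcm = 5476·3844/gcd = 21049744/4 = 5262436

5262436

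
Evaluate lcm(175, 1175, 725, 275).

lcm(175, 1175) = 175·1175/gcd = 205625/25 = 8225
lcm(8225, 725) = 8225·725/gcd = 5963125/25 = 238525
lcm(238525, 275) = 238525·275/gcd = 65594375/25 = 2623775

2623775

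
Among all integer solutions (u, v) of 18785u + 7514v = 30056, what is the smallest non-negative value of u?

Euclid: 18785 = 2·7514 + 3757; 7514 = 2·3757 + 0 → gcd = 3757; 30056 = 3757·8.
Back-substitution yields 18785·(1) + 7514·(-2) = 3757, so one solution is u = 1·8 = 8, v = -2·8 = -16.
Solutions in u differ by 7514/3757 = 2; the one in [0, 2) is 8 mod 2 = 0.

0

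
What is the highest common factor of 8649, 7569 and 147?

gcd(8649, 7569): 8649 = 1·7569 + 1080; 7569 = 7·1080 + 9; 1080 = 120·9 + 0 → 9
gcd(9, 147): 147 = 16·9 + 3; 9 = 3·3 + 0 → 3

3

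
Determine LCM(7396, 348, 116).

643452

7396 = 2² · 43²; 348 = 2² · 3 · 29; 116 = 2² · 29
lcm takes max exponent of each prime: 2² · 3 · 29 · 43² = 643452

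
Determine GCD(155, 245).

5

155 = 5 · 31
245 = 5 · 7²
Common: 5 = 5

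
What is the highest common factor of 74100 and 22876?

Euclid: 74100 = 3·22876 + 5472; 22876 = 4·5472 + 988; 5472 = 5·988 + 532; 988 = 1·532 + 456; 532 = 1·456 + 76; 456 = 6·76 + 0. Last nonzero remainder: 76.

76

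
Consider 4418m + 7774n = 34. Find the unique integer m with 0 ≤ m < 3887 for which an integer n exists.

gcd(4418, 7774) = 2 (Euclid: 7774 = 1·4418 + 3356; 4418 = 1·3356 + 1062; 3356 = 3·1062 + 170; 1062 = 6·170 + 42; 170 = 4·42 + 2; 42 = 21·2 + 0), and 2 | 34.
Extended Euclid: 4418·(-183) + 7774·(104) = 2. Scale by 17: m₀ = -3111.
General solution m = m₀ + 3887t; reducing mod 3887 gives m = 776 (and n = -441).

776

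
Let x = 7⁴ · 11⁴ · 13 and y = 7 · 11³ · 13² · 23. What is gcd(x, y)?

121121

min exponent per shared prime: 7 · 11³ · 13 = 121121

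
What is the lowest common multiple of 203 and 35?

1015

203 = 7 · 29; 35 = 5 · 7
max exponents: 5 · 7 · 29 = 1015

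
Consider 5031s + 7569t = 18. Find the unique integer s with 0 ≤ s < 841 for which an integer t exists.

Reduce mod 7569: 5031s ≡ 18 (mod 7569). With g = gcd(5031, 7569) = 9 dividing 18, divide through: 559s ≡ 2 (mod 841).
Since gcd(559, 841) = 1, s ≡ 2·(559)⁻¹ ≡ 167 (mod 841). Smallest non-negative: 167.

167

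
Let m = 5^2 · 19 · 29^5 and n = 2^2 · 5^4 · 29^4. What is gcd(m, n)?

17682025

min exponent per shared prime: 5^2 · 29^4 = 17682025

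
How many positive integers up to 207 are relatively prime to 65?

Prime factors of 65: 5, 13. Count integers ≤ 207 divisible by none of them.
By inclusion–exclusion: 207 − ⌊207/5⌋ − ⌊207/13⌋ + ⌊207/65⌋ = 154.

154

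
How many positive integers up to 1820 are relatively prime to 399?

985

Prime factors of 399: 3, 7, 19. Count integers ≤ 1820 divisible by none of them.
By inclusion–exclusion: 1820 − ⌊1820/3⌋ − ⌊1820/7⌋ − ⌊1820/19⌋ + ⌊1820/21⌋ + ⌊1820/57⌋ + ⌊1820/133⌋ − ⌊1820/399⌋ = 985.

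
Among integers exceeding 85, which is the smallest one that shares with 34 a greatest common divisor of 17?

Multiples of 17 above 85: 17·6, 17·7, … . Need the cofactor coprime to 34/17 = 2.
Checking s = 6, 7, … the first with gcd(s, 2) = 1 is s = 7, giving 119.

119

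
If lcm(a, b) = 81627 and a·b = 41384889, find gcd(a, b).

gcd·lcm = product, so gcd = 41384889/81627 = 507.

507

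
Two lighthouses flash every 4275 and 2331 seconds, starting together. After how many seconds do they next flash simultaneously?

4275 = 3² · 5² · 19; 2331 = 3² · 7 · 37
max exponents: 3² · 5² · 7 · 19 · 37 = 1107225

1107225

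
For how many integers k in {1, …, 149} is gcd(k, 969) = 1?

Prime factors of 969: 3, 17, 19. Count integers ≤ 149 divisible by none of them.
By inclusion–exclusion: 149 − ⌊149/3⌋ − ⌊149/17⌋ − ⌊149/19⌋ + ⌊149/51⌋ + ⌊149/57⌋ + ⌊149/323⌋ − ⌊149/969⌋ = 89.

89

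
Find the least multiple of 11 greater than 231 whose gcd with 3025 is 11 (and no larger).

gcd(m, 3025) = 11 forces 11 | m; write m = 11s. Then gcd(11s, 11·275) = 11·gcd(s, 275), so need gcd(s, 275) = 1.
11s > 231 gives s ≥ 22. The least s ≥ 22 coprime to 275 is 23, so m = 11·23 = 253.

253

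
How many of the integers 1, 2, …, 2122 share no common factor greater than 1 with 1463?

Prime factors of 1463: 7, 11, 19. Count integers ≤ 2122 divisible by none of them.
By inclusion–exclusion: 2122 − ⌊2122/7⌋ − ⌊2122/11⌋ − ⌊2122/19⌋ + ⌊2122/77⌋ + ⌊2122/133⌋ + ⌊2122/209⌋ − ⌊2122/1463⌋ = 1567.

1567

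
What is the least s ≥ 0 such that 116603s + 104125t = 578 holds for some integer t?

gcd(116603, 104125) = 17 (Euclid: 116603 = 1·104125 + 12478; 104125 = 8·12478 + 4301; 12478 = 2·4301 + 3876; 4301 = 1·3876 + 425; 3876 = 9·425 + 51; 425 = 8·51 + 17; 51 = 3·17 + 0), and 17 | 578.
Extended Euclid: 116603·(-1961) + 104125·(2196) = 17. Scale by 34: s₀ = -66674.
General solution s = s₀ + 6125k; reducing mod 6125 gives s = 701 (and t = -785).

701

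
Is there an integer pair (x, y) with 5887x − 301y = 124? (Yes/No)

gcd(5887, 301): 5887 = 19·301 + 168; 301 = 1·168 + 133; 168 = 1·133 + 35; 133 = 3·35 + 28; 35 = 1·28 + 7; 28 = 4·7 + 0 → 7
7 does not divide 124, so a solution does not exist.

No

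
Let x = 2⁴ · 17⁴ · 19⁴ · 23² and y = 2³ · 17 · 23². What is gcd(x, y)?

min exponent per shared prime: 2³ · 17 · 23² = 71944

71944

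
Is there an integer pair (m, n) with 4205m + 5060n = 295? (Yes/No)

Yes

By Bézout, 4205m + 5060n = 295 has integer solutions iff gcd(4205, 5060) | 295.
Euclid: 5060 = 1·4205 + 855; 4205 = 4·855 + 785; 855 = 1·785 + 70; 785 = 11·70 + 15; 70 = 4·15 + 10; 15 = 1·10 + 5; 10 = 2·5 + 0. gcd = 5; 295 mod 5 = 0. Yes.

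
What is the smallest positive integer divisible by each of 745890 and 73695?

745890 = 2 · 3 · 5 · 23² · 47; 73695 = 3 · 5 · 17³
max exponents: 2 · 3 · 5 · 17³ · 23² · 47 = 3664557570

3664557570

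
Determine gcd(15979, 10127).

19

15979 = 19 · 29²
10127 = 13 · 19 · 41
Common: 19 = 19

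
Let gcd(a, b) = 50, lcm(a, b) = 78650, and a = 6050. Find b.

a·b = gcd·lcm = 50·78650 = 3932500, so b = 3932500/6050 = 650.

650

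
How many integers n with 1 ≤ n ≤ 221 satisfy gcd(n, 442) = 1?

442 = 2·13·17. Inclusion–exclusion on these primes:
221 − ⌊221/2⌋ − ⌊221/13⌋ − ⌊221/17⌋ + ⌊221/26⌋ + ⌊221/34⌋ + ⌊221/221⌋ − ⌊221/442⌋ = 96

96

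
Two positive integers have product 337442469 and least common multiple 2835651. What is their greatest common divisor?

gcd·lcm = product, so gcd = 337442469/2835651 = 119.

119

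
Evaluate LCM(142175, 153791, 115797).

172934134725

142175 = 5² · 11² · 47; 153791 = 11² · 31 · 41; 115797 = 3 · 11³ · 29
lcm takes max exponent of each prime: 3 · 5² · 11³ · 29 · 31 · 41 · 47 = 172934134725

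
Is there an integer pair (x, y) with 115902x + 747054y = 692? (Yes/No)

No

By Bézout, 115902x + 747054y = 692 has integer solutions iff gcd(115902, 747054) | 692.
Euclid: 747054 = 6·115902 + 51642; 115902 = 2·51642 + 12618; 51642 = 4·12618 + 1170; 12618 = 10·1170 + 918; 1170 = 1·918 + 252; 918 = 3·252 + 162; 252 = 1·162 + 90; 162 = 1·90 + 72; 90 = 1·72 + 18; 72 = 4·18 + 0. gcd = 18; 692 mod 18 = 8. No.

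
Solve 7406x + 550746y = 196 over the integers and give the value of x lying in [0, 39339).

Reduce mod 550746: 7406x ≡ 196 (mod 550746). With g = gcd(7406, 550746) = 14 dividing 196, divide through: 529x ≡ 14 (mod 39339).
Since gcd(529, 39339) = 1, x ≡ 14·(529)⁻¹ ≡ 37703 (mod 39339). Smallest non-negative: 37703.

37703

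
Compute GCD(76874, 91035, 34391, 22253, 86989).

2023

76874 = 2 · 7 · 17² · 19; 91035 = 3² · 5 · 7 · 17²; 34391 = 7 · 17³; 22253 = 7 · 11 · 17²; 86989 = 7 · 17² · 43
gcd takes min exponent of each prime: 7 · 17² = 2023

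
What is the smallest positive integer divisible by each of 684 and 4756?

684 = 2² · 3² · 19; 4756 = 2² · 29 · 41
max exponents: 2² · 3² · 19 · 29 · 41 = 813276

813276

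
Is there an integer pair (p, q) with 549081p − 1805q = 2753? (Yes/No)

By Bézout, 549081p − 1805q = 2753 has integer solutions iff gcd(549081, 1805) | 2753.
Euclid: 549081 = 304·1805 + 361; 1805 = 5·361 + 0. gcd = 361; 2753 mod 361 = 226. No.

No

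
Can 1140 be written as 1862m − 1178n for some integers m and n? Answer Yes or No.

gcd(1862, 1178): 1862 = 1·1178 + 684; 1178 = 1·684 + 494; 684 = 1·494 + 190; 494 = 2·190 + 114; 190 = 1·114 + 76; 114 = 1·76 + 38; 76 = 2·38 + 0 → 38
38 divides 1140, so a solution exists.

Yes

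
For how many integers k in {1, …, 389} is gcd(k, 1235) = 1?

1235 = 5·13·19. Inclusion–exclusion on these primes:
389 − ⌊389/5⌋ − ⌊389/13⌋ − ⌊389/19⌋ + ⌊389/65⌋ + ⌊389/95⌋ + ⌊389/247⌋ − ⌊389/1235⌋ = 273

273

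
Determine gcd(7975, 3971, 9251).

11

7975 = 5² · 11 · 29; 3971 = 11 · 19²; 9251 = 11 · 29²
gcd takes min exponent of each prime: 11 = 11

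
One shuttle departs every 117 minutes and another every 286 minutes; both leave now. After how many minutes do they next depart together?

gcd first: 286 = 2·117 + 52; 117 = 2·52 + 13; 52 = 4·13 + 0 → gcd = 13
lcm = 117·286/gcd = 33462/13 = 2574

2574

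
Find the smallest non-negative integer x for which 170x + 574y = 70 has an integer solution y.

203

Euclid: 574 = 3·170 + 64; 170 = 2·64 + 42; 64 = 1·42 + 22; 42 = 1·22 + 20; 22 = 1·20 + 2; 20 = 10·2 + 0 → gcd = 2; 70 = 2·35.
Back-substitution yields 170·(-27) + 574·(8) = 2, so one solution is x = -27·35 = -945, y = 8·35 = 280.
Solutions in x differ by 574/2 = 287; the one in [0, 287) is -945 mod 287 = 203.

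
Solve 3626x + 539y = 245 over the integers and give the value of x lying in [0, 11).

2

gcd(3626, 539) = 49 (Euclid: 3626 = 6·539 + 392; 539 = 1·392 + 147; 392 = 2·147 + 98; 147 = 1·98 + 49; 98 = 2·49 + 0), and 49 | 245.
Extended Euclid: 3626·(-4) + 539·(27) = 49. Scale by 5: x₀ = -20.
General solution x = x₀ + 11t; reducing mod 11 gives x = 2 (and y = -13).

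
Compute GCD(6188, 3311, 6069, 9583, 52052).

6188 = 2² · 7 · 13 · 17; 3311 = 7 · 11 · 43; 6069 = 3 · 7 · 17²; 9583 = 7 · 37²; 52052 = 2² · 7 · 11 · 13²
gcd takes min exponent of each prime: 7 = 7

7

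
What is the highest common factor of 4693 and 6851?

4693 = 13 · 19²
6851 = 13 · 17 · 31
Common: 13 = 13

13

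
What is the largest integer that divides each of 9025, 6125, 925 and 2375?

25

gcd(9025, 6125): 9025 = 1·6125 + 2900; 6125 = 2·2900 + 325; 2900 = 8·325 + 300; 325 = 1·300 + 25; 300 = 12·25 + 0 → 25
gcd(25, 925): 925 = 37·25 + 0 → 25
gcd(25, 2375): 2375 = 95·25 + 0 → 25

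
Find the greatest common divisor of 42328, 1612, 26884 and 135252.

gcd(42328, 1612): 42328 = 26·1612 + 416; 1612 = 3·416 + 364; 416 = 1·364 + 52; 364 = 7·52 + 0 → 52
gcd(52, 26884): 26884 = 517·52 + 0 → 52
gcd(52, 135252): 135252 = 2601·52 + 0 → 52

52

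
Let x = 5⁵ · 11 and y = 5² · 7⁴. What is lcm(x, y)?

82534375

max exponent per prime: 5⁵ · 7⁴ · 11 = 82534375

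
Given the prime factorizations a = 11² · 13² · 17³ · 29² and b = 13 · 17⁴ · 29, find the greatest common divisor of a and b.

min exponent per shared prime: 13 · 17³ · 29 = 1852201

1852201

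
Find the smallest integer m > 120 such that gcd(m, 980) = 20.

980 = 20·49. Any m with gcd(m, 980) = 20 is a multiple of 20, say 20s, with s coprime to 49.
Need s > 120/20, so s ≥ 7. First s ≥ 7 with gcd(s, 49) = 1 is s = 8. Thus m = 20·8 = 160.

160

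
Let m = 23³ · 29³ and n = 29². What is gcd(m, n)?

841

min exponent per shared prime: 29² = 841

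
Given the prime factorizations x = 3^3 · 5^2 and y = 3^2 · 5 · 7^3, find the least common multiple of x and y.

max exponent per prime: 3^3 · 5^2 · 7^3 = 231525

231525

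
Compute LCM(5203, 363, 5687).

733623

5203 = 11² · 43; 363 = 3 · 11²; 5687 = 11² · 47
lcm takes max exponent of each prime: 3 · 11² · 43 · 47 = 733623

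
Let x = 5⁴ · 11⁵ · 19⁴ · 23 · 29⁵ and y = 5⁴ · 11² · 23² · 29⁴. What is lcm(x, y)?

142332313482958161619375

max exponent per prime: 5⁴ · 11⁵ · 19⁴ · 23² · 29⁵ = 142332313482958161619375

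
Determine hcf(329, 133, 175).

7

gcd(329, 133): 329 = 2·133 + 63; 133 = 2·63 + 7; 63 = 9·7 + 0 → 7
gcd(7, 175): 175 = 25·7 + 0 → 7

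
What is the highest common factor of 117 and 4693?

13

117 = 3² · 13
4693 = 13 · 19²
Common: 13 = 13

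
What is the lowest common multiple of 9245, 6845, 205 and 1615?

167608771415

9245 = 5 · 43²; 6845 = 5 · 37²; 205 = 5 · 41; 1615 = 5 · 17 · 19
lcm takes max exponent of each prime: 5 · 17 · 19 · 37² · 41 · 43² = 167608771415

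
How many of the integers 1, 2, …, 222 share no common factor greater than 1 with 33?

Prime factors of 33: 3, 11. Count integers ≤ 222 divisible by none of them.
By inclusion–exclusion: 222 − ⌊222/3⌋ − ⌊222/11⌋ + ⌊222/33⌋ = 134.

134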